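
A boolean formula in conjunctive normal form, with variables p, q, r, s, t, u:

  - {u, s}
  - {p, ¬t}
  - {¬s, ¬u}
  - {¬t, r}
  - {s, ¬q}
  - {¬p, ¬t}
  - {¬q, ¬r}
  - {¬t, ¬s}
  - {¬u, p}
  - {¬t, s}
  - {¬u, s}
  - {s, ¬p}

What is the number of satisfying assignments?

6

Satisfying assignments:
  p=F q=F r=F s=T t=F u=F
  p=F q=F r=T s=T t=F u=F
  p=F q=T r=F s=T t=F u=F
  p=T q=F r=F s=T t=F u=F
  p=T q=F r=T s=T t=F u=F
  p=T q=T r=F s=T t=F u=F
Count: 6.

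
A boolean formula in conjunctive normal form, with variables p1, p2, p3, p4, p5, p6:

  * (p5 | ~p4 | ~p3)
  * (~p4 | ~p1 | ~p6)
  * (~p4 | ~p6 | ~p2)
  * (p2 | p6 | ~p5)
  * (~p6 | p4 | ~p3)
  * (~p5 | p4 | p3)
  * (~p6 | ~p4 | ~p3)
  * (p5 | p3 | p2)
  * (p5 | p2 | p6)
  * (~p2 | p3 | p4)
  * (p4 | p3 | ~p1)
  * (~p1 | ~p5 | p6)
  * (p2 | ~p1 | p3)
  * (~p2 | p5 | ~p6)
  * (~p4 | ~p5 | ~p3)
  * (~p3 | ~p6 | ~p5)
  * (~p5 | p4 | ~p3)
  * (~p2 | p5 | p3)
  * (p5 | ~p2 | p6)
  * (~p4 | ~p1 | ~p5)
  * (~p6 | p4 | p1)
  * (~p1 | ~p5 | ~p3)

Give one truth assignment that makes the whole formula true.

Try p1 = False.
Try p2 = False.
For the remaining variables, p3 = False, p4 = True, p5 = True, p6 = True works.
Check each clause:
  1. (p5 | ~p3 | ~p4) — p5 is true.
  2. (~p6 | ~p1 | ~p4) — ~p1 is true.
  3. (~p2 | ~p6 | ~p4) — ~p2 is true.
  4. (p6 | p2 | ~p5) — p6 is true.
  5. (~p3 | ~p6 | p4) — p4 is true.
  6. (p4 | p3 | ~p5) — p4 is true.
  7. (~p3 | ~p4 | ~p6) — ~p3 is true.
  8. (p2 | p3 | p5) — p5 is true.
  9. (p5 | p2 | p6) — p5 is true.
  10. (p3 | ~p2 | p4) — p4 is true.
  11. (p3 | ~p1 | p4) — p4 is true.
  12. (~p5 | ~p1 | p6) — p6 is true.
  13. (p3 | ~p1 | p2) — ~p1 is true.
  14. (~p2 | ~p6 | p5) — p5 is true.
  15. (~p4 | ~p5 | ~p3) — ~p3 is true.
  16. (~p5 | ~p6 | ~p3) — ~p3 is true.
  17. (~p3 | p4 | ~p5) — p4 is true.
  18. (~p2 | p5 | p3) — p5 is true.
  19. (p5 | p6 | ~p2) — p5 is true.
  20. (~p5 | ~p4 | ~p1) — ~p1 is true.
  21. (~p6 | p4 | p1) — p4 is true.
  22. (~p5 | ~p3 | ~p1) — ~p3 is true.

p1=F  p2=F  p3=F  p4=T  p5=T  p6=T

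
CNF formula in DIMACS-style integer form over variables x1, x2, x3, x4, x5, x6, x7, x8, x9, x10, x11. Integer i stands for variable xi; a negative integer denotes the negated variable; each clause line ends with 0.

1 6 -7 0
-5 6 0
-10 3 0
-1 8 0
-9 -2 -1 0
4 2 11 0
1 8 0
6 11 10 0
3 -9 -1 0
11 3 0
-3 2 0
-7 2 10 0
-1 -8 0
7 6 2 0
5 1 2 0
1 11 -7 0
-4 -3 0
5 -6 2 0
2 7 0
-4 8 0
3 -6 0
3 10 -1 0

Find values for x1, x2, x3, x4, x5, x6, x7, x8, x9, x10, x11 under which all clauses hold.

x11 occurs only positively in the remaining clauses — set x11 = True.
Set x1 = False and propagate.
  then x8 is forced to True.
Branch on x2: take x2 = True.
Set x3 = True and propagate.
  then x4 is forced to False.
The remaining clauses are satisfied by x5 = True, x6 = True, x7 = False, x9 = True, x10 = True.
Every clause has at least one true literal under this assignment.

x1=F, x2=T, x3=T, x4=F, x5=T, x6=T, x7=F, x8=T, x9=T, x10=T, x11=T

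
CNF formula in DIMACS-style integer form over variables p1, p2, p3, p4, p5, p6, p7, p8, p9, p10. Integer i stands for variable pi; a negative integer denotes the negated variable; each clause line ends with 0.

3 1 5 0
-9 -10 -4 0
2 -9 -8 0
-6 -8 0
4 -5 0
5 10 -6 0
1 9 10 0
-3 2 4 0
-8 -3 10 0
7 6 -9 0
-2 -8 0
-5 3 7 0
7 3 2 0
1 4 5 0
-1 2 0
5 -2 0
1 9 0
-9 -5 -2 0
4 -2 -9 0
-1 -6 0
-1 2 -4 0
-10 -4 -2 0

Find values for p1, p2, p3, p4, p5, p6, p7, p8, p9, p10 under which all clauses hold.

p1=F, p2=F, p3=T, p4=T, p5=T, p6=T, p7=T, p8=F, p9=T, p10=F

Check each clause:
  1. {p1, p3, p5} — p3 is true.
  2. {¬p10, ¬p4, ¬p9} — ¬p10 is true.
  3. {¬p8, ¬p9, p2} — ¬p8 is true.
  4. {¬p6, ¬p8} — ¬p8 is true.
  5. {p4, ¬p5} — p4 is true.
  6. {p5, p10, ¬p6} — p5 is true.
  7. {p9, p1, p10} — p9 is true.
  8. {p4, p2, ¬p3} — p4 is true.
  9. {¬p8, p10, ¬p3} — ¬p8 is true.
  10. {p6, ¬p9, p7} — p7 is true.
  11. {¬p8, ¬p2} — ¬p8 is true.
  12. {¬p5, p7, p3} — p3 is true.
  13. {p2, p3, p7} — p3 is true.
  14. {p5, p1, p4} — p4 is true.
  15. {¬p1, p2} — ¬p1 is true.
  16. {¬p2, p5} — p5 is true.
  17. {p9, p1} — p9 is true.
  18. {¬p9, ¬p5, ¬p2} — ¬p2 is true.
  19. {¬p9, p4, ¬p2} — p4 is true.
  20. {¬p6, ¬p1} — ¬p1 is true.
  21. {¬p1, ¬p4, p2} — ¬p1 is true.
  22. {¬p4, ¬p10, ¬p2} — ¬p10 is true.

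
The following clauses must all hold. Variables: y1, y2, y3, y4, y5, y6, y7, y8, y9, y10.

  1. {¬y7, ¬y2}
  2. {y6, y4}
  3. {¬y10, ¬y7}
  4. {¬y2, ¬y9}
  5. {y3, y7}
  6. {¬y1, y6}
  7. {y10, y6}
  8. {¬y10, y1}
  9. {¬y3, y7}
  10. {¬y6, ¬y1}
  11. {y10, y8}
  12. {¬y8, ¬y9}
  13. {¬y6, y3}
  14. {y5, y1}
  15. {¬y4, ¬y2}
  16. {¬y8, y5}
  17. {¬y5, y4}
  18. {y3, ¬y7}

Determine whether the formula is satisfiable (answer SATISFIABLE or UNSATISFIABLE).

SATISFIABLE

Pure literal: y2 appears only negated; assign y2 = False.
Pure literal: y9 appears only negated; assign y9 = False.
Branch on y1: take y1 = False.
  then y10 is forced to False.
  then y6 is forced to True.
  then y8 is forced to True.
  then y3 is forced to True.
  then y7 is forced to True.
  then y5 is forced to True.
  then y4 is forced to True.
Every clause has at least one true literal under this assignment.
So y1=F, y2=F, y3=T, y4=T, y5=T, y6=T, y7=T, y8=T, y9=F, y10=F is a satisfying assignment.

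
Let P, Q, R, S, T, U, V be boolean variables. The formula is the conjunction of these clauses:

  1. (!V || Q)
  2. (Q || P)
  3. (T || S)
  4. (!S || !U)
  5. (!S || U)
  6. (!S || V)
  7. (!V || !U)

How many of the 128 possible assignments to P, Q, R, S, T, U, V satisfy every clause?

Case analysis on S and U:
  S=T, U=T: a clause becomes empty — 0.
  S=T, U=F: a clause becomes empty — 0.
  S=F, U=T: R free; 3 ways for (P,Q,T,V) × 2^1 = 6.
  S=F, U=F: R free; 5 ways for (P,Q,T,V) × 2^1 = 10.
Total: 0 + 0 + 6 + 10 = 16.

16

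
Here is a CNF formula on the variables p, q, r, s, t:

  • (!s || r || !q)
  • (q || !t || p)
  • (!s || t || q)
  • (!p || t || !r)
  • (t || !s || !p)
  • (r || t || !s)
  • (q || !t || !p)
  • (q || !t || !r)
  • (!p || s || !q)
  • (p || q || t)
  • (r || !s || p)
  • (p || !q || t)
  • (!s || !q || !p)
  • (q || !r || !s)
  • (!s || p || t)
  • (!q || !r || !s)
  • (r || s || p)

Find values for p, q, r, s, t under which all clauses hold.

p=0, q=1, r=1, s=0, t=1

Check each clause:
  1. (!q || !s || r) — r is true.
  2. (p || !t || q) — q is true.
  3. (!s || q || t) — q is true.
  4. (!p || t || !r) — t is true.
  5. (!p || t || !s) — !s is true.
  6. (t || r || !s) — r is true.
  7. (!p || q || !t) — q is true.
  8. (!r || q || !t) — q is true.
  9. (!p || s || !q) — !p is true.
  10. (p || q || t) — q is true.
  11. (!s || r || p) — r is true.
  12. (!q || t || p) — t is true.
  13. (!p || !q || !s) — !s is true.
  14. (!r || !s || q) — q is true.
  15. (t || !s || p) — !s is true.
  16. (!s || !r || !q) — !s is true.
  17. (s || r || p) — r is true.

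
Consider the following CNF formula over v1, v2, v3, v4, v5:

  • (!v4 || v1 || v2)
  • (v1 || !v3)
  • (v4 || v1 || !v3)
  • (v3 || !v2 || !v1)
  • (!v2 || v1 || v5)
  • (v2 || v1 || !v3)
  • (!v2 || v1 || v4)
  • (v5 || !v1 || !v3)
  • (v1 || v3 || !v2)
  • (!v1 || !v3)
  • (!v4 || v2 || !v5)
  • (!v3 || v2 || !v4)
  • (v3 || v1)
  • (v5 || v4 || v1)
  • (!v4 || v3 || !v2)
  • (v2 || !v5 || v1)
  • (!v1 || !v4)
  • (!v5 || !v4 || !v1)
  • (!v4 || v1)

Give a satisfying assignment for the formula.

v1=True, v2=False, v3=False, v4=False, v5=False

Set v1 = True and propagate.
  then v3 is forced to False.
  then v2 is forced to False.
  then v4 is forced to False.
v5 is now unconstrained; take v5 = False.
Every clause has at least one true literal under this assignment.
Check each clause:
  1. (!v4 || v2 || v1) — v1 is true.
  2. (!v3 || v1) — v1 is true.
  3. (v1 || v4 || !v3) — v1 is true.
  4. (!v1 || !v2 || v3) — !v2 is true.
  5. (v5 || v1 || !v2) — v1 is true.
  6. (v1 || v2 || !v3) — v1 is true.
  7. (!v2 || v4 || v1) — v1 is true.
  8. (v5 || !v3 || !v1) — !v3 is true.
  9. (v1 || v3 || !v2) — v1 is true.
  10. (!v3 || !v1) — !v3 is true.
  11. (v2 || !v4 || !v5) — !v5 is true.
  12. (!v3 || !v4 || v2) — !v4 is true.
  13. (v1 || v3) — v1 is true.
  14. (v4 || v1 || v5) — v1 is true.
  15. (!v4 || !v2 || v3) — !v4 is true.
  16. (v1 || v2 || !v5) — v1 is true.
  17. (!v4 || !v1) — !v4 is true.
  18. (!v4 || !v5 || !v1) — !v5 is true.
  19. (!v4 || v1) — v1 is true.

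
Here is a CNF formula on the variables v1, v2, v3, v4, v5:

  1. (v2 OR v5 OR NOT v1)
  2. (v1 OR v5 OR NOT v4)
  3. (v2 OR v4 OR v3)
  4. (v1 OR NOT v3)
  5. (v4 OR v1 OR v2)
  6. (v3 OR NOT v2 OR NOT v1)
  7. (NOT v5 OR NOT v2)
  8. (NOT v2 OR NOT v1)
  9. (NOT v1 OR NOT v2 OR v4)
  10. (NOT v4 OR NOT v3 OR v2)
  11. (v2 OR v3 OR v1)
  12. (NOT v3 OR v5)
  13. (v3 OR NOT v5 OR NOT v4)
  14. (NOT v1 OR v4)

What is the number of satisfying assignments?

1

The models are:
  v1=F v2=T v3=F v4=F v5=F
That's 1 in total.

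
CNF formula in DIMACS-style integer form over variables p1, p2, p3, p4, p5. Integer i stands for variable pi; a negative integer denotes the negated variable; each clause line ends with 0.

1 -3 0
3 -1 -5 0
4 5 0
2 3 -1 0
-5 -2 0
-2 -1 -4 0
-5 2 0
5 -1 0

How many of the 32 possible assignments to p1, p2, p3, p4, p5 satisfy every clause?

The models are:
  p1=F p2=F p3=F p4=T p5=F
  p1=F p2=T p3=F p4=T p5=F
Count: 2.

2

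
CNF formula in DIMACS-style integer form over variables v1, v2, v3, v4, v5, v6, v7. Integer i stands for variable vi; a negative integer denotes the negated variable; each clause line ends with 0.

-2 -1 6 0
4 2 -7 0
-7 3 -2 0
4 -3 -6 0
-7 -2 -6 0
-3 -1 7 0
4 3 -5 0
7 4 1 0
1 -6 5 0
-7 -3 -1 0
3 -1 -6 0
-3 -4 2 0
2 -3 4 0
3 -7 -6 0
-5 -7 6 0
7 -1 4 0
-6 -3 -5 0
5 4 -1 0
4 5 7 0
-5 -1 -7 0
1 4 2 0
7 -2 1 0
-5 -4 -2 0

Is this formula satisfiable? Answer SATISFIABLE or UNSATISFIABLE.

Try v1 = True.
Set v2 = False and propagate.
For the remaining variables, v3 = False, v4 = True, v5 = True, v6 = False, v7 = False works.
Every clause has at least one true literal under this assignment.
So v1 = True, v2 = False, v3 = False, v4 = True, v5 = True, v6 = False, v7 = False is a satisfying assignment.

SATISFIABLE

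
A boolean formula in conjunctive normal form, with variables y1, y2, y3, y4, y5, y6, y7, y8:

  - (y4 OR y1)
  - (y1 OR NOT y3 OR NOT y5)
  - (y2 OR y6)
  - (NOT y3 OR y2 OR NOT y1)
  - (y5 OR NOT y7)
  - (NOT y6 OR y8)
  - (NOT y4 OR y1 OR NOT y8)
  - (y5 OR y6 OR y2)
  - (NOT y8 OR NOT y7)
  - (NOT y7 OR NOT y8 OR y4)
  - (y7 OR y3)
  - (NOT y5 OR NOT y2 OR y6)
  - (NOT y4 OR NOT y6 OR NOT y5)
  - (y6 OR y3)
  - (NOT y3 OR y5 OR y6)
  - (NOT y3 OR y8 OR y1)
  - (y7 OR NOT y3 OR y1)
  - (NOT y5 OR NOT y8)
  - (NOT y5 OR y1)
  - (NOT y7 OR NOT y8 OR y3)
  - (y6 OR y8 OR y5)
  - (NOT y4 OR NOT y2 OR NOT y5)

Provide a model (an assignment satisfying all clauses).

Try y1 = True.
For the remaining variables, y2 = True, y3 = True, y4 = False, y5 = False, y6 = True, y7 = False, y8 = True works.
Every clause has at least one true literal under this assignment.

y1=T, y2=T, y3=T, y4=F, y5=F, y6=T, y7=F, y8=T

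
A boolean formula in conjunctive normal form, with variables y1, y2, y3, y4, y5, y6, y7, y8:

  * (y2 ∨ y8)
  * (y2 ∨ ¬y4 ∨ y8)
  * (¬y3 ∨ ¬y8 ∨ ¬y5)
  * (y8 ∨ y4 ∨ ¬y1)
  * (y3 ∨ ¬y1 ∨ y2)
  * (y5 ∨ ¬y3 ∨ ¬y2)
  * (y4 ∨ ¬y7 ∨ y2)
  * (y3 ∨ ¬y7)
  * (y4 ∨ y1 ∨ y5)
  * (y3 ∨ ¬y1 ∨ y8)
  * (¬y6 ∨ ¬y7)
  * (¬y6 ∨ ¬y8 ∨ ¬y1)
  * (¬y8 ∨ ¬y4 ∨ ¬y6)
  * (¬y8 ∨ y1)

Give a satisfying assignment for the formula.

y6 occurs only negated in the remaining clauses — set y6 = False.
y7 occurs only negated in the remaining clauses — set y7 = False.
Branch on y1: take y1 = True.
Set y2 = True and propagate.
Branch on y3: take y3 = False.
  then y8 is forced to True.
y4, y5 are now unconstrained; take y4 = True, y5 = False.
Check each clause:
  1. (y8 ∨ y2) — y8 is true.
  2. (¬y4 ∨ y2 ∨ y8) — y8 is true.
  3. (¬y3 ∨ ¬y5 ∨ ¬y8) — ¬y5 is true.
  4. (y8 ∨ ¬y1 ∨ y4) — y8 is true.
  5. (¬y1 ∨ y2 ∨ y3) — y2 is true.
  6. (y5 ∨ ¬y3 ∨ ¬y2) — ¬y3 is true.
  7. (y4 ∨ ¬y7 ∨ y2) — ¬y7 is true.
  8. (¬y7 ∨ y3) — ¬y7 is true.
  9. (y4 ∨ y5 ∨ y1) — y1 is true.
  10. (y3 ∨ y8 ∨ ¬y1) — y8 is true.
  11. (¬y7 ∨ ¬y6) — ¬y7 is true.
  12. (¬y6 ∨ ¬y1 ∨ ¬y8) — ¬y6 is true.
  13. (¬y4 ∨ ¬y8 ∨ ¬y6) — ¬y6 is true.
  14. (y1 ∨ ¬y8) — y1 is true.

y1 = T, y2 = T, y3 = F, y4 = T, y5 = F, y6 = F, y7 = F, y8 = T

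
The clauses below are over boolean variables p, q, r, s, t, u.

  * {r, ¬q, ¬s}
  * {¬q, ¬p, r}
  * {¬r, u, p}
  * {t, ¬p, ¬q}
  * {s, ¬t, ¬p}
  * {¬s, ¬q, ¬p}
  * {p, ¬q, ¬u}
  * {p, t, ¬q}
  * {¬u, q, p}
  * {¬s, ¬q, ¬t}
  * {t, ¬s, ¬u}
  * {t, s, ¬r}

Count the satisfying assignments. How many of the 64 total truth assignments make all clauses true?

13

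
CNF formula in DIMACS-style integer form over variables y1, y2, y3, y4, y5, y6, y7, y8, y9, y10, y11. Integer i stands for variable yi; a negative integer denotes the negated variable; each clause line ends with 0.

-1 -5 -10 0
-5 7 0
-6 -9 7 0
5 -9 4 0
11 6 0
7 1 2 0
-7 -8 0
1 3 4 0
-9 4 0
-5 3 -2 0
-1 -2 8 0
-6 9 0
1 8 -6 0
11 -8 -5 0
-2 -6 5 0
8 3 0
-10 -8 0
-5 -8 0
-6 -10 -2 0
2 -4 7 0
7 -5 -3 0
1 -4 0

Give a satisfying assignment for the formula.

y1=True  y2=False  y3=True  y4=True  y5=False  y6=False  y7=True  y8=False  y9=True  y10=False  y11=True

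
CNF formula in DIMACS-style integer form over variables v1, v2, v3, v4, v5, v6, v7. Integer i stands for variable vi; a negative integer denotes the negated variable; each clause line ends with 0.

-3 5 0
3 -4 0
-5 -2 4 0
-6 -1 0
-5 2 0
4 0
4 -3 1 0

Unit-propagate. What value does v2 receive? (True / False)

True

(v4) stands alone — v4 = True.
(v3 OR NOT v4): since v4 = True, the clause reduces to (v3). v3 = True.
In (v5 OR NOT v3), NOT v3 is now false; v5 must hold, so v5 = True.
(v2 OR NOT v5): since v5 = True, the clause reduces to (v2). v2 = True.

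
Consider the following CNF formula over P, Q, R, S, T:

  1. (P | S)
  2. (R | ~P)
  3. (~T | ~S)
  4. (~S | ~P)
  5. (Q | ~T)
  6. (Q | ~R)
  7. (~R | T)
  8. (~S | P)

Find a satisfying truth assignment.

P=1, Q=1, R=1, S=0, T=1

Q occurs only positively in the remaining clauses — set Q = True.
Set P = True and propagate.
  then R is forced to True.
  then S is forced to False.
  then T is forced to True.
Every clause has at least one true literal under this assignment.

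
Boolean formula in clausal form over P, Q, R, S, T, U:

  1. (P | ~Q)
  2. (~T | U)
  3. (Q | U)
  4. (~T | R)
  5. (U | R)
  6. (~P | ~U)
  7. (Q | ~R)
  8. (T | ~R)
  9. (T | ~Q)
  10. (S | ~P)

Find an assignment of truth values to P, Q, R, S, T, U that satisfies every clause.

P=F  Q=F  R=F  S=F  T=F  U=T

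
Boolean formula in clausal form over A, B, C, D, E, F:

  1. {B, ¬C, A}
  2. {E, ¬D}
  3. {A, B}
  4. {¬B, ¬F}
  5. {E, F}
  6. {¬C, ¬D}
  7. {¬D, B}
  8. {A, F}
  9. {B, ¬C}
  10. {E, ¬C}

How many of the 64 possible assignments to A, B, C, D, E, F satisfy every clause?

The models are:
  A=T B=F C=F D=F E=F F=T
  A=T B=F C=F D=F E=T F=F
  A=T B=F C=F D=F E=T F=T
  A=T B=T C=F D=F E=T F=F
  A=T B=T C=F D=T E=T F=F
  A=T B=T C=T D=F E=T F=F
Count: 6.

6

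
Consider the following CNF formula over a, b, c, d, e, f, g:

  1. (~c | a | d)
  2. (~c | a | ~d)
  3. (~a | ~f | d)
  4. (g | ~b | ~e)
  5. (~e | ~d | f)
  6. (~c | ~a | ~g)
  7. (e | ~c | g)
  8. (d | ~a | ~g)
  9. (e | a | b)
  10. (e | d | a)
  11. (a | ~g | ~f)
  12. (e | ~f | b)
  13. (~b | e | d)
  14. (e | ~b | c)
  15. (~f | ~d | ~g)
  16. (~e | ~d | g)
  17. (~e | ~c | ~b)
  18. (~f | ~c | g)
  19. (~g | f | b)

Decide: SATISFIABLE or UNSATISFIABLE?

SATISFIABLE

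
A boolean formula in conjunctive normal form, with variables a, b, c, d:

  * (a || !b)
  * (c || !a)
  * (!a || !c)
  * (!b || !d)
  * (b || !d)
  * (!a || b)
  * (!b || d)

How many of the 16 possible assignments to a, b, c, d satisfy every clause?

Satisfying assignments:
  a=0 b=0 c=0 d=0
  a=0 b=0 c=1 d=0
That's 2 in total.

2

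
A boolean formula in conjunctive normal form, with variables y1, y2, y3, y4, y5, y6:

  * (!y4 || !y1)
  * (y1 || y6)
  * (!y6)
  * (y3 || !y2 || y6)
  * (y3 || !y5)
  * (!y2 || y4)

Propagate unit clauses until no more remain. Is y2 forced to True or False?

False

(!y6) is a unit clause: y6 = False.
From (y6 || y1) and y6 = False: y1 = True.
(!y4 || !y1): since y1 = True, the clause reduces to (!y4). y4 = False.
From (!y2 || y4) and y4 = False: y2 = False.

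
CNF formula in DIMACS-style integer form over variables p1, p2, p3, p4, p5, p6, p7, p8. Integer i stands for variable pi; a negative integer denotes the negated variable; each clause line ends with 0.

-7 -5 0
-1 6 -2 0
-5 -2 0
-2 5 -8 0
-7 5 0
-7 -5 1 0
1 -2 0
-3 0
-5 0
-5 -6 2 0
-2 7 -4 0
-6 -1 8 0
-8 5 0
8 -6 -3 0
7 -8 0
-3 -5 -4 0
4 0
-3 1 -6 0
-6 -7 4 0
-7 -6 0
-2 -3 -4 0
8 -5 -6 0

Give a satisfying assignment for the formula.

p1=False  p2=False  p3=False  p4=True  p5=False  p6=False  p7=False  p8=False

Unit propagation: (~p3) forces p3 = False.
The clause (~p5) is unit: p5 must be False.
Unit propagation: (~p7) forces p7 = False.
Unit propagation: (~p8) forces p8 = False.
The clause (p4) is unit: p4 must be True.
(~p2) is a unit clause, so p2 = False.
p1 occurs only negated in the remaining clauses — set p1 = False.
Pure literal: p6 appears only negated; assign p6 = False.
Check each clause:
  1. (~p7 | ~p5) — ~p7 is true.
  2. (~p1 | ~p2 | p6) — ~p2 is true.
  3. (~p2 | ~p5) — ~p5 is true.
  4. (~p2 | ~p8 | p5) — ~p8 is true.
  5. (p5 | ~p7) — ~p7 is true.
  6. (p1 | ~p7 | ~p5) — ~p5 is true.
  7. (p1 | ~p2) — ~p2 is true.
  8. (~p3) — ~p3 is true.
  9. (~p5) — ~p5 is true.
  10. (~p5 | p2 | ~p6) — ~p6 is true.
  11. (p7 | ~p4 | ~p2) — ~p2 is true.
  12. (~p1 | ~p6 | p8) — ~p6 is true.
  13. (~p8 | p5) — ~p8 is true.
  14. (~p3 | ~p6 | p8) — ~p6 is true.
  15. (~p8 | p7) — ~p8 is true.
  16. (~p3 | ~p5 | ~p4) — ~p5 is true.
  17. (p4) — p4 is true.
  18. (~p6 | ~p3 | p1) — ~p6 is true.
  19. (~p7 | p4 | ~p6) — ~p7 is true.
  20. (~p6 | ~p7) — ~p7 is true.
  21. (~p2 | ~p4 | ~p3) — ~p3 is true.
  22. (p8 | ~p5 | ~p6) — ~p6 is true.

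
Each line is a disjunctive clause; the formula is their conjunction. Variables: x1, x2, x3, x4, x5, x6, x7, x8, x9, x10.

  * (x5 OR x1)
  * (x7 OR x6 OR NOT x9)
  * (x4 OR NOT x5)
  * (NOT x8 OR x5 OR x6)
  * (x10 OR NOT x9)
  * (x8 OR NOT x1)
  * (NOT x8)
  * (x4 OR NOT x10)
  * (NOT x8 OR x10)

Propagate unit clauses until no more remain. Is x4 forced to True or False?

True

Unit clause (NOT x8) sets x8 = False.
In (NOT x1 OR x8), x8 is now false; NOT x1 must hold, so x1 = False.
(x1 OR x5): since x1 = False, the clause reduces to (x5). x5 = True.
(NOT x5 OR x4): since x5 = True, the clause reduces to (x4). x4 = True.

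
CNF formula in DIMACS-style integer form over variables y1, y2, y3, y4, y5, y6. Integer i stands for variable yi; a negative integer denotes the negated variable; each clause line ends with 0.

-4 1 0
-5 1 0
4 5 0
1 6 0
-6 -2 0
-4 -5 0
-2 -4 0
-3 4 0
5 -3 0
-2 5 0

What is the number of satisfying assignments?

5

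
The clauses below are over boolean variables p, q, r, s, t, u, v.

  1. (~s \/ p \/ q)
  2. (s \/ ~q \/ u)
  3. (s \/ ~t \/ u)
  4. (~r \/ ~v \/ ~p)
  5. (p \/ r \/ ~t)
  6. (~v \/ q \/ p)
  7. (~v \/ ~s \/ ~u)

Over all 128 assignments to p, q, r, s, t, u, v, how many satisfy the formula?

Case analysis on p and s:
  p=T, s=T: q, t free; 5 ways for (r,u,v) × 2^2 = 20.
  p=T, s=F: 15 of the 32 assignments to (q,r,t,u,v) work.
  p=F, s=T: 9 of the 32 assignments to (q,r,t,u,v) work.
  p=F, s=F: 11 of the 32 assignments to (q,r,t,u,v) work.
Total: 20 + 15 + 9 + 11 = 55.

55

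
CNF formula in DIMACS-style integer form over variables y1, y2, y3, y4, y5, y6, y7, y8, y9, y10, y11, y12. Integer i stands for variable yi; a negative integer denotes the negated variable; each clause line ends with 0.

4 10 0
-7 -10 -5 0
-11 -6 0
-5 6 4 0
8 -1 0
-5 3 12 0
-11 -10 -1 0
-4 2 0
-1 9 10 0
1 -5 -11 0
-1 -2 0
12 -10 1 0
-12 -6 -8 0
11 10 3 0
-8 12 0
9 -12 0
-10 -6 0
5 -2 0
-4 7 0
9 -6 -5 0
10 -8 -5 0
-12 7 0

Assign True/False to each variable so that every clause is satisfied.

y1=0, y2=1, y3=1, y4=1, y5=1, y6=0, y7=1, y8=0, y9=1, y10=0, y11=0, y12=0

y3 occurs only positively in the remaining clauses — set y3 = True.
y9 occurs only positively in the remaining clauses — set y9 = True.
Try y1 = False.
For the remaining variables, y2 = True, y4 = True, y5 = True, y6 = False, y7 = True, y8 = False, y10 = False, y11 = False, y12 = False works.
Check each clause:
  1. (y10 OR y4) — y4 is true.
  2. (NOT y7 OR NOT y5 OR NOT y10) — NOT y10 is true.
  3. (NOT y6 OR NOT y11) — NOT y6 is true.
  4. (NOT y5 OR y6 OR y4) — y4 is true.
  5. (NOT y1 OR y8) — NOT y1 is true.
  6. (y12 OR NOT y5 OR y3) — y3 is true.
  7. (NOT y1 OR NOT y10 OR NOT y11) — NOT y11 is true.
  8. (NOT y4 OR y2) — y2 is true.
  9. (NOT y1 OR y10 OR y9) — y9 is true.
  10. (NOT y11 OR NOT y5 OR y1) — NOT y11 is true.
  11. (NOT y2 OR NOT y1) — NOT y1 is true.
  12. (y1 OR NOT y10 OR y12) — NOT y10 is true.
  13. (NOT y6 OR NOT y12 OR NOT y8) — NOT y8 is true.
  14. (y3 OR y10 OR y11) — y3 is true.
  15. (y12 OR NOT y8) — NOT y8 is true.
  16. (NOT y12 OR y9) — y9 is true.
  17. (NOT y6 OR NOT y10) — NOT y6 is true.
  18. (y5 OR NOT y2) — y5 is true.
  19. (NOT y4 OR y7) — y7 is true.
  20. (NOT y5 OR NOT y6 OR y9) — y9 is true.
  21. (NOT y8 OR y10 OR NOT y5) — NOT y8 is true.
  22. (NOT y12 OR y7) — NOT y12 is true.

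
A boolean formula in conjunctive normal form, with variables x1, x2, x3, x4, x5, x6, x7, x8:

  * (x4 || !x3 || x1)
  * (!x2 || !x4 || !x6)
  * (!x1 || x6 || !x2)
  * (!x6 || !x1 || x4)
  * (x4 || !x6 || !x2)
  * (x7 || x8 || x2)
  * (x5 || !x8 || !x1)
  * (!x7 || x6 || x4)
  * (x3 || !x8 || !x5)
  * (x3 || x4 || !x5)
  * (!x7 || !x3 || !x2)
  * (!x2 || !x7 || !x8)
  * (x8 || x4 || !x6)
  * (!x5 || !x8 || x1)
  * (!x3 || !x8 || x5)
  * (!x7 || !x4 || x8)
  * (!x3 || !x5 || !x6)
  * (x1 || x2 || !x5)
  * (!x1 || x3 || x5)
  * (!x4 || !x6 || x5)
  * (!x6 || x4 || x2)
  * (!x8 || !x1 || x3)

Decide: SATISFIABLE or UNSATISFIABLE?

SATISFIABLE

Try x1 = False.
Try x2 = False.
  then x5 is forced to False.
The remaining clauses are satisfied by x3 = False, x4 = True, x6 = False, x7 = False, x8 = True.
Every clause has at least one true literal under this assignment.
So x1=False, x2=False, x3=False, x4=True, x5=False, x6=False, x7=False, x8=True is a satisfying assignment.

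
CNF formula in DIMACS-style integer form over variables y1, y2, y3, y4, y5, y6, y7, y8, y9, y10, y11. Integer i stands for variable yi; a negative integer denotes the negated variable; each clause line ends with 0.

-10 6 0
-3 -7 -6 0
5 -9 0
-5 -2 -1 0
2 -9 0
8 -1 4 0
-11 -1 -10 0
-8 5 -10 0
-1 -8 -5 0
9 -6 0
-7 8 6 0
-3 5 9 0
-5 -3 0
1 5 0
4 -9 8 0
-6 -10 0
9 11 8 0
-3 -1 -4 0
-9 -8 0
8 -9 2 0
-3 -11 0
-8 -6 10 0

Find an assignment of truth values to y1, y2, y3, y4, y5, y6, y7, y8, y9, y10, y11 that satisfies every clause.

y1=F, y2=T, y3=F, y4=T, y5=T, y6=T, y7=T, y8=F, y9=T, y10=F, y11=F

y3 occurs only negated in the remaining clauses — set y3 = False.
Try y1 = False.
  then y5 is forced to True.
Branch on y2: take y2 = True.
Set y4 = True and propagate.
The remaining clauses are satisfied by y6 = True, y7 = True, y8 = False, y9 = True, y10 = False, y11 = False.
Check each clause:
  1. (¬y10 ∨ y6) — y6 is true.
  2. (¬y7 ∨ ¬y3 ∨ ¬y6) — ¬y3 is true.
  3. (y5 ∨ ¬y9) — y5 is true.
  4. (¬y1 ∨ ¬y5 ∨ ¬y2) — ¬y1 is true.
  5. (y2 ∨ ¬y9) — y2 is true.
  6. (¬y1 ∨ y8 ∨ y4) — y4 is true.
  7. (¬y10 ∨ ¬y11 ∨ ¬y1) — ¬y11 is true.
  8. (¬y10 ∨ ¬y8 ∨ y5) — ¬y8 is true.
  9. (¬y8 ∨ ¬y5 ∨ ¬y1) — ¬y8 is true.
  10. (y9 ∨ ¬y6) — y9 is true.
  11. (y6 ∨ ¬y7 ∨ y8) — y6 is true.
  12. (y5 ∨ ¬y3 ∨ y9) — y9 is true.
  13. (¬y3 ∨ ¬y5) — ¬y3 is true.
  14. (y5 ∨ y1) — y5 is true.
  15. (y8 ∨ y4 ∨ ¬y9) — y4 is true.
  16. (¬y6 ∨ ¬y10) — ¬y10 is true.
  17. (y9 ∨ y11 ∨ y8) — y9 is true.
  18. (¬y3 ∨ ¬y1 ∨ ¬y4) — ¬y3 is true.
  19. (¬y9 ∨ ¬y8) — ¬y8 is true.
  20. (¬y9 ∨ y8 ∨ y2) — y2 is true.
  21. (¬y3 ∨ ¬y11) — ¬y11 is true.
  22. (¬y8 ∨ ¬y6 ∨ y10) — ¬y8 is true.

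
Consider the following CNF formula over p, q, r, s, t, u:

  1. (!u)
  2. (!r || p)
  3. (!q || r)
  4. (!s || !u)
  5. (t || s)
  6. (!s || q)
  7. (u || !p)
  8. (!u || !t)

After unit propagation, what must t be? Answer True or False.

True

(!u) stands alone — u = False.
From (!p || u) and u = False: p = False.
In (!r || p), p is now false; !r must hold, so r = False.
(r || !q): since r = False, the clause reduces to (!q). q = False.
(q || !s): since q = False, the clause reduces to (!s). s = False.
(t || s): since s = False, the clause reduces to (t). t = True.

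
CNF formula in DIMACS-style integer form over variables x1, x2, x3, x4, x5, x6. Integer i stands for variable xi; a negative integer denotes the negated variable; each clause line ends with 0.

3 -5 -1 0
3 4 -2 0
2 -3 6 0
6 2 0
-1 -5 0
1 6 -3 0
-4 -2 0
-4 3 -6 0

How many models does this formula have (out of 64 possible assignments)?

13

Split on x3, then x2.
  x3=1, x2=1: remaining (x1,x4,x5,x6) ∈ {(0,0,0,1); (0,0,1,1); (1,0,0,0); (1,0,0,1)} — 4.
  x3=1, x2=0: x4 free; 3 ways for (x1,x5,x6) × 2^1 = 6.
  x3=0, x2=1: a clause becomes empty — 0.
  x3=0, x2=0: remaining (x1,x4,x5,x6) ∈ {(0,0,0,1); (0,0,1,1); (1,0,0,1)} — 3.
Total: 4 + 6 + 0 + 3 = 13.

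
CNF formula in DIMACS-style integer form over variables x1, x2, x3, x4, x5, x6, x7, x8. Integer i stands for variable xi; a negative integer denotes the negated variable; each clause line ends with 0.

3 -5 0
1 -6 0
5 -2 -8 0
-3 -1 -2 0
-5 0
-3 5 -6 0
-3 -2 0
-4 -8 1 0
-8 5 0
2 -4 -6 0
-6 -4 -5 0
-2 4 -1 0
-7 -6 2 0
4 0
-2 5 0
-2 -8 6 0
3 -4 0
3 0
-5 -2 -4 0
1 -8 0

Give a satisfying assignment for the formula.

(¬x5) is a unit clause, so x5 = False.
Unit propagation: (¬x8) forces x8 = False.
Unit propagation: (x4) forces x4 = True.
The clause (¬x2) is unit: x2 must be False.
The clause (¬x6) is unit: x6 must be False.
The clause (x3) is unit: x3 must be True.
x1, x7 are now unconstrained; take x1 = True, x7 = False.
Every clause has at least one true literal under this assignment.

x1 = T, x2 = F, x3 = T, x4 = T, x5 = F, x6 = F, x7 = F, x8 = F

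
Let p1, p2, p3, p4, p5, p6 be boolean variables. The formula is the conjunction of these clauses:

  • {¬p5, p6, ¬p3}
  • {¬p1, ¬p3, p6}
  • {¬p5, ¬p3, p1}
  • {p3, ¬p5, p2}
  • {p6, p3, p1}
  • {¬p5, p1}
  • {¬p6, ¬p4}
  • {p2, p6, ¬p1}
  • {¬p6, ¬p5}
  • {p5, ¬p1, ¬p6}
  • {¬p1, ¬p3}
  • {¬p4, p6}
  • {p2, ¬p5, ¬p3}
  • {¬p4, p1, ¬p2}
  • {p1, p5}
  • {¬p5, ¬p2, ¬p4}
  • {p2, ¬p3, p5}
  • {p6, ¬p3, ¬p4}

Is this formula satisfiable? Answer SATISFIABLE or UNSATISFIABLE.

SATISFIABLE

Pure literal: p4 appears only negated; assign p4 = False.
Branch on p1: take p1 = True.
  then p3 is forced to False.
Try p2 = True.
For the remaining variables, p5 = False, p6 = False works.
So p1 = True, p2 = True, p3 = False, p4 = False, p5 = False, p6 = False is a satisfying assignment.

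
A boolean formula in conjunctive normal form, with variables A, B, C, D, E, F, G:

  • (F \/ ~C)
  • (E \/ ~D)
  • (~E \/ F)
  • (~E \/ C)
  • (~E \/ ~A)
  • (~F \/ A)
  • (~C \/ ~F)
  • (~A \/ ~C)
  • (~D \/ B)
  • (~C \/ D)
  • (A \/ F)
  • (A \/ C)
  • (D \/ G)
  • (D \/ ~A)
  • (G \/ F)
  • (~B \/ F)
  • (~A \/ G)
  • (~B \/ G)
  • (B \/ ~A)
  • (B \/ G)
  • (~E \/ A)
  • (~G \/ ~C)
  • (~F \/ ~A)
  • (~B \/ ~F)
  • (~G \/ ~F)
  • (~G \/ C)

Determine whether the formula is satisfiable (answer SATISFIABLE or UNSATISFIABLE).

A = True:
  propagation gives E=False, D=False; an empty clause results — contradiction.
A = False:
  propagation gives F=False; an empty clause results — contradiction.
Every branch closes, so no satisfying assignment exists.

UNSATISFIABLE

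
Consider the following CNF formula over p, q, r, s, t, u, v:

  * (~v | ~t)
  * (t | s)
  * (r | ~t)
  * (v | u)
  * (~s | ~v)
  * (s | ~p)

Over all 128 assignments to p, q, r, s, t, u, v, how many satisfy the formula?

Split on s, then t.
  s=1, t=1: remaining (p,q,r,u,v) ∈ {(0,0,1,1,0); (0,1,1,1,0); (1,0,1,1,0); (1,1,1,1,0)} — 4.
  s=1, t=0: forces u=1; v=0; p, q, r free → 2^3 = 8.
  s=0, t=1: remaining (p,q,r,u,v) ∈ {(0,0,1,1,0); (0,1,1,1,0)} — 2.
  s=0, t=0: a clause becomes empty — 0.
Total: 4 + 8 + 2 + 0 = 14.

14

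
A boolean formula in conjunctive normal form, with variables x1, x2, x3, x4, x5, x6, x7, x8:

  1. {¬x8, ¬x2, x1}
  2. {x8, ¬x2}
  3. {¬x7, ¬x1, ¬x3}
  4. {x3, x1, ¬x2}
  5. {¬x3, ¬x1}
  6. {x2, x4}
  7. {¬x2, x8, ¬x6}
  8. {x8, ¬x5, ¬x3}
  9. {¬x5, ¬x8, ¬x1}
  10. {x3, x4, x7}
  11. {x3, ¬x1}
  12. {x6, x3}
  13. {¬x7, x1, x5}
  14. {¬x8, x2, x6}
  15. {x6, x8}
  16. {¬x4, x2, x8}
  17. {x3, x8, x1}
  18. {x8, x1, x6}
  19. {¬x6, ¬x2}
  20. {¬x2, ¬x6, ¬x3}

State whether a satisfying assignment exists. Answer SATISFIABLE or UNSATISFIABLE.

Set x1 = False and propagate.
Try x2 = False.
  then x4 is forced to True.
  then x8 is forced to True.
  then x6 is forced to True.
For the remaining variables, x3 = False, x5 = True, x7 = True works.
So x1 = F  x2 = F  x3 = F  x4 = T  x5 = T  x6 = T  x7 = T  x8 = T is a satisfying assignment.

SATISFIABLE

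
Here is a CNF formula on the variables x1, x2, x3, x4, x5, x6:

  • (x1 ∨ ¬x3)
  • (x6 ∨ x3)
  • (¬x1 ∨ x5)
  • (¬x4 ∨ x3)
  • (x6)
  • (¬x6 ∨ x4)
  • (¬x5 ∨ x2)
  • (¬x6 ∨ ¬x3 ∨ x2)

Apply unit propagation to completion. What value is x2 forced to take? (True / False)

True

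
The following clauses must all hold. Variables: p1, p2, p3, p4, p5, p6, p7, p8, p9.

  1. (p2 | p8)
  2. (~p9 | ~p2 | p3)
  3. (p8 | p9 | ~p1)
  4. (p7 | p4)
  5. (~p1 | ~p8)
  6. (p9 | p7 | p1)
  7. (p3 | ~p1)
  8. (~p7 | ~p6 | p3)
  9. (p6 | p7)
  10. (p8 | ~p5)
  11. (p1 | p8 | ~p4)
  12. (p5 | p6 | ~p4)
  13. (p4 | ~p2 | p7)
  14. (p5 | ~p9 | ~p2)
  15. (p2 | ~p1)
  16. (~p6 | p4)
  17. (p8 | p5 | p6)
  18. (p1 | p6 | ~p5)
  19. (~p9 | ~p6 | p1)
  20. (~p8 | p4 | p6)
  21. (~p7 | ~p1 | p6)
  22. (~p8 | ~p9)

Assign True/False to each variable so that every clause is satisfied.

p1 = False, p2 = True, p3 = True, p4 = True, p5 = True, p6 = True, p7 = True, p8 = True, p9 = False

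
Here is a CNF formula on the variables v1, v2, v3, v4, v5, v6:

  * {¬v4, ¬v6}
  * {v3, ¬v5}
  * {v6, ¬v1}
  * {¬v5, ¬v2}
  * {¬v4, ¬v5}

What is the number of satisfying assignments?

19

Split on v5, then v4.
  v5=1, v4=1: a clause becomes empty — 0.
  v5=1, v4=0: remaining (v1,v2,v3,v6) ∈ {(0,0,1,0); (0,0,1,1); (1,0,1,1)} — 3.
  v5=0, v4=1: remaining (v1,v2,v3,v6) ∈ {(0,0,0,0); (0,0,1,0); (0,1,0,0); (0,1,1,0)} — 4.
  v5=0, v4=0: v2, v3 free; 3 ways for (v1,v6) × 2^2 = 12.
Total: 0 + 3 + 4 + 12 = 19.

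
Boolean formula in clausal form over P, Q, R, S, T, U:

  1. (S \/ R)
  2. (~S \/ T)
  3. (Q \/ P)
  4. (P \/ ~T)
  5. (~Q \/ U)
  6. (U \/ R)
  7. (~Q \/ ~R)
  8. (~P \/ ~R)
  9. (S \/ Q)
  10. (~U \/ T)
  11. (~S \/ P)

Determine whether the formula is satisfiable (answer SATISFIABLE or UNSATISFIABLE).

Branch on P: take P = True.
  then R is forced to False.
  then S is forced to True.
  then T is forced to True.
  then U is forced to True.
Q is now unconstrained; take Q = True.
Every clause has at least one true literal under this assignment.
So P=True, Q=True, R=False, S=True, T=True, U=True is a satisfying assignment.

SATISFIABLE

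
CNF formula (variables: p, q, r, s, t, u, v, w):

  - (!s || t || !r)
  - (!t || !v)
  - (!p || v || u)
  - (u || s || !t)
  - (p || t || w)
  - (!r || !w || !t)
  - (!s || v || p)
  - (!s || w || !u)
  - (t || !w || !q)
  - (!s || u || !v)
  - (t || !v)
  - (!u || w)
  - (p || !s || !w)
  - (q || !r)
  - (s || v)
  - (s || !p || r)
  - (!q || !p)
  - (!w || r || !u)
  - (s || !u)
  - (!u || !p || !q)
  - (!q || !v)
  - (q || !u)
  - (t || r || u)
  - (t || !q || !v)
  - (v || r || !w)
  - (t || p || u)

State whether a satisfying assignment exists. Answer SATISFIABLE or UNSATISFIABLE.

UNSATISFIABLE

u = True:
  propagation gives w=True, r=True, t=False, s=False; an empty clause results — contradiction.
u = False:
  t = True:
    propagation gives v=False, p=False, s=True; an empty clause results — contradiction.
  t = False:
    propagation gives v=False, p=False; an empty clause results — contradiction.
Every branch closes, so no satisfying assignment exists.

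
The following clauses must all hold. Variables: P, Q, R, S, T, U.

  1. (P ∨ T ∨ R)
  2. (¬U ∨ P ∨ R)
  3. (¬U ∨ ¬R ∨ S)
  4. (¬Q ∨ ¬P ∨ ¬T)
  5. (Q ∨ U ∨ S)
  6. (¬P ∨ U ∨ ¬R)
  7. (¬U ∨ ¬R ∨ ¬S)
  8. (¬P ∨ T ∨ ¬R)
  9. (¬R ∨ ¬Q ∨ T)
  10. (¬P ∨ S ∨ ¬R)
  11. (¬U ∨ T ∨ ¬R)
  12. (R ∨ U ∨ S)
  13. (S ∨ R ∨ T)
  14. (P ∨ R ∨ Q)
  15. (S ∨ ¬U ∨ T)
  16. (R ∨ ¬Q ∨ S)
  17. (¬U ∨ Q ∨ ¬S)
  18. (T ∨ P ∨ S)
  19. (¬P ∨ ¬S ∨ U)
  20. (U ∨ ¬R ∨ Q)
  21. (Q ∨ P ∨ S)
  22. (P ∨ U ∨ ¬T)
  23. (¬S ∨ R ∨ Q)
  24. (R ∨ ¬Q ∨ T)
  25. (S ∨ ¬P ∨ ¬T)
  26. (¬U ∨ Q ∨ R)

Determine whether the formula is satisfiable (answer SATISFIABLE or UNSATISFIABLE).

R = True:
  S = True:
    propagation gives U=False, P=False, Q=True, T=True; an empty clause results — contradiction.
  S = False:
    propagation gives U=False, Q=True, P=False, T=True; an empty clause results — contradiction.
R = False:
  S = True:
    propagation gives Q=True, T=True, P=False, U=False; an empty clause results — contradiction.
  S = False:
    propagation gives U=True, P=True, T=True; an empty clause results — contradiction.
Every branch closes, so no satisfying assignment exists.

UNSATISFIABLE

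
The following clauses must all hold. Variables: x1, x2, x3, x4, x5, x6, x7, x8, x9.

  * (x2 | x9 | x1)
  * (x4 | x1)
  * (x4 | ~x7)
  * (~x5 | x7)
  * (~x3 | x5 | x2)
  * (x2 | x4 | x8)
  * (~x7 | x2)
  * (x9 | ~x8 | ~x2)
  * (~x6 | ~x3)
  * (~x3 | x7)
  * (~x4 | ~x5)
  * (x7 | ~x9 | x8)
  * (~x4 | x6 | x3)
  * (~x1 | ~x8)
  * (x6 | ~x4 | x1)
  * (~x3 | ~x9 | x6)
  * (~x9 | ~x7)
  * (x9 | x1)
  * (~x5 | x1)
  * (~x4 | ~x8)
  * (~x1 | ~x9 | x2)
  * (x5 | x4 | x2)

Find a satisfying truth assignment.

x1 = 1, x2 = 0, x3 = 0, x4 = 1, x5 = 0, x6 = 1, x7 = 0, x8 = 0, x9 = 0

Set x1 = True and propagate.
  then x8 is forced to False.
Branch on x2: take x2 = False.
  then x4 is forced to True.
  then x7 is forced to False.
  then x5 is forced to False.
  then x3 is forced to False.
  then x9 is forced to False.
  then x6 is forced to True.
Every clause has at least one true literal under this assignment.
Check each clause:
  1. (x2 | x1 | x9) — x1 is true.
  2. (x4 | x1) — x1 is true.
  3. (x4 | ~x7) — ~x7 is true.
  4. (x7 | ~x5) — ~x5 is true.
  5. (x5 | ~x3 | x2) — ~x3 is true.
  6. (x8 | x2 | x4) — x4 is true.
  7. (x2 | ~x7) — ~x7 is true.
  8. (~x2 | x9 | ~x8) — ~x8 is true.
  9. (~x6 | ~x3) — ~x3 is true.
  10. (~x3 | x7) — ~x3 is true.
  11. (~x5 | ~x4) — ~x5 is true.
  12. (~x9 | x8 | x7) — ~x9 is true.
  13. (x3 | x6 | ~x4) — x6 is true.
  14. (~x8 | ~x1) — ~x8 is true.
  15. (~x4 | x6 | x1) — x1 is true.
  16. (x6 | ~x3 | ~x9) — ~x3 is true.
  17. (~x9 | ~x7) — ~x7 is true.
  18. (x9 | x1) — x1 is true.
  19. (~x5 | x1) — x1 is true.
  20. (~x8 | ~x4) — ~x8 is true.
  21. (~x1 | x2 | ~x9) — ~x9 is true.
  22. (x5 | x2 | x4) — x4 is true.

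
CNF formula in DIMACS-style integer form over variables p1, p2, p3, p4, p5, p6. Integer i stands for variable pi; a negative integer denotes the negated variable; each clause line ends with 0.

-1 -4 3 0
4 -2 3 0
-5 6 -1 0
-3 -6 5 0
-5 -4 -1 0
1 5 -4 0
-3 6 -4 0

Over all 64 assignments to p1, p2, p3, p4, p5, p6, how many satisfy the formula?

23

Case analysis on p4 and p1:
  p4=1, p1=1: a clause becomes empty — 0.
  p4=1, p1=0: p2 free; 3 ways for (p3,p5,p6) × 2^1 = 6.
  p4=0, p1=1: 7 of the 16 assignments to (p2,p3,p5,p6) work.
  p4=0, p1=0: 10 of the 16 assignments to (p2,p3,p5,p6) work.
Total: 0 + 6 + 7 + 10 = 23.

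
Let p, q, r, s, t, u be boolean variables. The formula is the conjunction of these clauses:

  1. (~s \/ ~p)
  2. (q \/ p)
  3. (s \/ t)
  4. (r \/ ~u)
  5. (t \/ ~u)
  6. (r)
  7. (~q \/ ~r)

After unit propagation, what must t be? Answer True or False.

True

Unit clause (r) sets r = True.
(~r \/ ~q) with r = True leaves only ~q, so q = False.
In (q \/ p), q is now false; p must hold, so p = True.
From (~s \/ ~p) and p = True: s = False.
From (t \/ s) and s = False: t = True.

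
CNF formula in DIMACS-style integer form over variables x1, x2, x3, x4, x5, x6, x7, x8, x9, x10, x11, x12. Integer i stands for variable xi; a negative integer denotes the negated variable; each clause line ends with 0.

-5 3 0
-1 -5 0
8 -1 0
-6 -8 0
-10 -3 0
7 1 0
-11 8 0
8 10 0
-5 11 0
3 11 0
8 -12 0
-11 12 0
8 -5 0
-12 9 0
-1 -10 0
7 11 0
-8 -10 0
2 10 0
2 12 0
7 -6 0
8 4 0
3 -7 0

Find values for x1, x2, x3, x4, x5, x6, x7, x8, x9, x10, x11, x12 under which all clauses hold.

x1=False, x2=True, x3=True, x4=False, x5=False, x6=False, x7=True, x8=True, x9=True, x10=False, x11=True, x12=True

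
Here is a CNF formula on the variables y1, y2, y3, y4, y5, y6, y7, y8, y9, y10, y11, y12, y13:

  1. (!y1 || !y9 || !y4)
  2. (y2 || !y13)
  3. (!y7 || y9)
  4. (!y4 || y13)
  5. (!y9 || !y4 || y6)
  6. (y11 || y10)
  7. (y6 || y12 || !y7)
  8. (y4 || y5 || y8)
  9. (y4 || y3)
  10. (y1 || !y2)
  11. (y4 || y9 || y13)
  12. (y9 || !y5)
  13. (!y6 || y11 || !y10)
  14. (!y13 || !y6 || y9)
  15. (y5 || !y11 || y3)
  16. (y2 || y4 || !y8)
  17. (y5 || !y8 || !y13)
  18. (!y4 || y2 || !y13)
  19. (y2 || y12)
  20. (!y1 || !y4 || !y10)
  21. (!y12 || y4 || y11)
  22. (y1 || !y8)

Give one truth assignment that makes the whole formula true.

y3 occurs only positively in the remaining clauses — set y3 = True.
Pure literal: y7 appears only negated; assign y7 = False.
Branch on y1: take y1 = True.
Set y2 = True and propagate.
The remaining clauses are satisfied by y4 = False, y5 = True, y6 = False, y8 = True, y9 = True, y10 = True, y11 = True, y12 = False, y13 = True.
Every clause has at least one true literal under this assignment.
Check each clause:
  1. (!y9 || !y1 || !y4) — !y4 is true.
  2. (!y13 || y2) — y2 is true.
  3. (y9 || !y7) — y9 is true.
  4. (y13 || !y4) — !y4 is true.
  5. (!y4 || !y9 || y6) — !y4 is true.
  6. (y10 || y11) — y10 is true.
  7. (!y7 || y12 || y6) — !y7 is true.
  8. (y4 || y8 || y5) — y8 is true.
  9. (y4 || y3) — y3 is true.
  10. (y1 || !y2) — y1 is true.
  11. (y9 || y4 || y13) — y9 is true.
  12. (y9 || !y5) — y9 is true.
  13. (y11 || !y6 || !y10) — !y6 is true.
  14. (!y13 || !y6 || y9) — y9 is true.
  15. (y3 || !y11 || y5) — y3 is true.
  16. (y2 || !y8 || y4) — y2 is true.
  17. (y5 || !y13 || !y8) — y5 is true.
  18. (y2 || !y4 || !y13) — y2 is true.
  19. (y12 || y2) — y2 is true.
  20. (!y4 || !y1 || !y10) — !y4 is true.
  21. (!y12 || y11 || y4) — y11 is true.
  22. (y1 || !y8) — y1 is true.

y1=True, y2=True, y3=True, y4=False, y5=True, y6=False, y7=False, y8=True, y9=True, y10=True, y11=True, y12=False, y13=True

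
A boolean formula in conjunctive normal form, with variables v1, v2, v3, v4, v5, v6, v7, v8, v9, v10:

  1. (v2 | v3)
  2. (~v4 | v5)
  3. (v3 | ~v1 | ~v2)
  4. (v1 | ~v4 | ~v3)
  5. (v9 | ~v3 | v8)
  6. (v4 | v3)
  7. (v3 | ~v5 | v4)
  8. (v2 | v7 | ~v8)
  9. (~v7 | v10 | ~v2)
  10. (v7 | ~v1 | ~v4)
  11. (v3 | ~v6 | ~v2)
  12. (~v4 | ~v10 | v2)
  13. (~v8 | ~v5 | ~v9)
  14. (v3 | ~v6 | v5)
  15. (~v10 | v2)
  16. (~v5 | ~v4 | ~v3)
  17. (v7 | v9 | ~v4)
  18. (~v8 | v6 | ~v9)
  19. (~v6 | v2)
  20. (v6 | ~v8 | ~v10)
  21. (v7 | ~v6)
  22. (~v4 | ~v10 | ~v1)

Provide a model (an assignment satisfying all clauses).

v1 = F  v2 = T  v3 = T  v4 = F  v5 = F  v6 = T  v7 = T  v8 = T  v9 = F  v10 = T

Try v1 = False.
Set v2 = True and propagate.
For the remaining variables, v3 = True, v4 = False, v5 = False, v6 = True, v7 = True, v8 = True, v9 = False, v10 = True works.
Every clause has at least one true literal under this assignment.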